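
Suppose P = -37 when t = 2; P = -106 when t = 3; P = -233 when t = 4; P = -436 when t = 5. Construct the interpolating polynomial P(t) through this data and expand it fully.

P(t) = -3t^3 - 2t^2 - 2t - 1

L_0(t) = (t - 3)(t - 4)(t - 5) / [-6] = -(1/6)t^3 + 2t^2 - (47/6)t + 10
L_1(t) = (t - 2)(t - 4)(t - 5) / [2] = (1/2)t^3 - (11/2)t^2 + 19t - 20
L_2(t) = (t - 2)(t - 3)(t - 5) / [-2] = -(1/2)t^3 + 5t^2 - (31/2)t + 15
L_3(t) = (t - 2)(t - 3)(t - 4) / [6] = (1/6)t^3 - (3/2)t^2 + (13/3)t - 4
P(t) = (-37)·L_0 + (-106)·L_1 + (-233)·L_2 + (-436)·L_3
  (-37)·L_0(t) = (37/6)t^3 - 74t^2 + (1739/6)t - 370
  (-106)·L_1(t) = -53t^3 + 583t^2 - 2014t + 2120
  (-233)·L_2(t) = (233/2)t^3 - 1165t^2 + (7223/2)t - 3495
  (-436)·L_3(t) = -(218/3)t^3 + 654t^2 - (5668/3)t + 1744
Adding term by term: -3t^3 - 2t^2 - 2t - 1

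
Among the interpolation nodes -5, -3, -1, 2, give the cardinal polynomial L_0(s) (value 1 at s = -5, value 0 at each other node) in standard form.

L_0(s) = -(1/56)s^3 - (1/28)s^2 + (5/56)s + 3/28

L_0(s) = (s + 3)(s + 1)(s - 2) / [(-2)·(-4)·(-7)]
       = (s^3 + 2s^2 - 5s - 6) / (-56)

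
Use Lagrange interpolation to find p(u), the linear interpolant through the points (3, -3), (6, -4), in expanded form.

p(u) = -(1/3)u - 2

Build the Lagrange basis polynomials:
L_0(u) = (u - 6) / [-3] = -(1/3)u + 2
L_1(u) = (u - 3) / [3] = (1/3)u - 1
p(u) = (-3)·L_0 + (-4)·L_1
  (-3)·L_0(u) = u - 6
  (-4)·L_1(u) = -(4/3)u + 4
Adding term by term: -(1/3)u - 2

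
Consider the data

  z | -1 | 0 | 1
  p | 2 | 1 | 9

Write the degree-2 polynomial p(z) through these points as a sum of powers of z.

Newton's divided differences:
p[-1,0] = (1 - 2) / (0 - (-1)) = -1
p[0,1] = (9 - 1) / (1 - 0) = 8
p[-1,0,1] = (8 - (-1)) / (1 - (-1)) = 9/2
p(z) = 2 + (-1)·(z + 1) + (9/2)·(z + 1)z
Expanding: p(z) = (9/2)z^2 + (7/2)z + 1

p(z) = (9/2)z^2 + (7/2)z + 1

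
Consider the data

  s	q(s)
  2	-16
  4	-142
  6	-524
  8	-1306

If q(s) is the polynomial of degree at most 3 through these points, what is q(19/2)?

Using Newton's divided-difference form:
q[2,4] = (-142 - (-16)) / (4 - 2) = -63
q[4,6] = (-524 - (-142)) / (6 - 4) = -191
q[6,8] = (-1306 - (-524)) / (8 - 6) = -391
q[2,4,6] = (-191 - (-63)) / (6 - 2) = -32
q[4,6,8] = (-391 - (-191)) / (8 - 4) = -50
q[2,4,6,8] = (-50 - (-32)) / (8 - 2) = -3
q(19/2) = -16 + (-63)·(15/2) + (-32)·(15/2)·(11/2) + (-3)·(15/2)·(11/2)·(7/2) = -17933/8

-17933/8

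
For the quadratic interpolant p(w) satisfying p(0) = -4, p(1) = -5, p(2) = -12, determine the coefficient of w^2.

The leading coefficient equals the top divided difference p[0,1,2].
p[0,1] = (-5 - (-4)) / (1 - 0) = -1
p[1,2] = (-12 - (-5)) / (2 - 1) = -7
p[0,1,2] = (-7 - (-1)) / (2 - 0) = -3

-3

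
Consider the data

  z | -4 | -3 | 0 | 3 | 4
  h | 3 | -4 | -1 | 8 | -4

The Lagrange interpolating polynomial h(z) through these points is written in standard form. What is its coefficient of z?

319/56

Build the Lagrange basis polynomials:
L_0(z) = (z + 3)z(z - 3)(z - 4) / [224] = (1/224)z^4 - (1/56)z^3 - (9/224)z^2 + (9/56)z
L_1(z) = (z + 4)z(z - 3)(z - 4) / [-126] = -(1/126)z^4 + (1/42)z^3 + (8/63)z^2 - (8/21)z
L_2(z) = (z + 4)(z + 3)(z - 3)(z - 4) / [144] = (1/144)z^4 - (25/144)z^2 + 1
L_3(z) = (z + 4)(z + 3)z(z - 4) / [-126] = -(1/126)z^4 - (1/42)z^3 + (8/63)z^2 + (8/21)z
L_4(z) = (z + 4)(z + 3)z(z - 3) / [224] = (1/224)z^4 + (1/56)z^3 - (9/224)z^2 - (9/56)z
h(z) = 3·L_0 + (-4)·L_1 + (-1)·L_2 + 8·L_3 + (-4)·L_4
Only the coefficient of z is needed; take it from each L_i and combine:
3·(9/56) + (-4)·(-8/21) + (-1)·(0) + 8·(8/21) + (-4)·(-9/56) = 319/56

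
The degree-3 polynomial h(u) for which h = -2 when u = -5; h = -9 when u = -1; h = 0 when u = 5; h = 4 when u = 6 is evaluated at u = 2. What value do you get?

Evaluate each Lagrange basis at u = 2:
L_0(2) = (3)·(-3)·(-4)/[(-4)·(-10)·(-11)] = -9/110
L_1(2) = (7)·(-3)·(-4)/[(4)·(-6)·(-7)] = 1/2
L_2(2) = (7)·(3)·(-4)/[(10)·(6)·(-1)] = 7/5
L_3(2) = (7)·(3)·(-3)/[(11)·(7)·(1)] = -9/11
Sum: (-2)·(-9/110) + (-9)·(1/2) + 0 + 4·(-9/11) = -837/110

-837/110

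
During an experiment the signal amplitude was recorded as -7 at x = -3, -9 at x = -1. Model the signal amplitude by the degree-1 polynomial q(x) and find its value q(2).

Evaluate each Lagrange basis at x = 2:
L_0(2) = (3)/[(-2)] = -3/2
L_1(2) = (5)/[(2)] = 5/2
Sum: (-7)·(-3/2) + (-9)·(5/2) = -12

-12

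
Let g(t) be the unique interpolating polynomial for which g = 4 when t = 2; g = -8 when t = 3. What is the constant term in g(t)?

28

Build the Lagrange basis polynomials:
L_0(t) = (t - 3) / [-1] = -t + 3
L_1(t) = (t - 2) / [1] = t - 2
g(t) = 4·L_0 + (-8)·L_1
Only the constant term is needed; take it from each L_i and combine:
4·(3) + (-8)·(-2) = 28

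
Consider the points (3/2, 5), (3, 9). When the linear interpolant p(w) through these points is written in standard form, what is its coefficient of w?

L_0(w) = (w - 3) / [-3/2] = -(2/3)w + 2
L_1(w) = (w - 3/2) / [3/2] = (2/3)w - 1
p(w) = 5·L_0 + 9·L_1
Only the coefficient of w is needed; take it from each L_i and combine:
5·(-2/3) + 9·(2/3) = 8/3

8/3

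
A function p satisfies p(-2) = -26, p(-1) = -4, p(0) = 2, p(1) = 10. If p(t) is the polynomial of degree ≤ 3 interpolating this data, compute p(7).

L_0(7) = (8)·(7)·(6)/[(-1)·(-2)·(-3)] = -56
L_1(7) = (9)·(7)·(6)/[(1)·(-1)·(-2)] = 189
L_2(7) = (9)·(8)·(6)/[(2)·(1)·(-1)] = -216
L_3(7) = (9)·(8)·(7)/[(3)·(2)·(1)] = 84
Sum: (-26)·(-56) + (-4)·(189) + 2·(-216) + 10·(84) = 1108

1108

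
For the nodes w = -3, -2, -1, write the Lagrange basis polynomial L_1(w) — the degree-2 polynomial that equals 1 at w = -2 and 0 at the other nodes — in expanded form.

L_1(w) = -w^2 - 4w - 3

L_1(w) = (w + 3)(w + 1) / [(1)·(-1)]
       = (w^2 + 4w + 3) / (-1)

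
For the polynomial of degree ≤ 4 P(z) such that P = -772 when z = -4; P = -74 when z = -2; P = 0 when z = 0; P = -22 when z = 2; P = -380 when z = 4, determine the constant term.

0

Build the Lagrange basis polynomials:
L_0(z) = (z + 2)z(z - 2)(z - 4) / [384] = (1/384)z^4 - (1/96)z^3 - (1/96)z^2 + (1/24)z
L_1(z) = (z + 4)z(z - 2)(z - 4) / [-96] = -(1/96)z^4 + (1/48)z^3 + (1/6)z^2 - (1/3)z
L_2(z) = (z + 4)(z + 2)(z - 2)(z - 4) / [64] = (1/64)z^4 - (5/16)z^2 + 1
L_3(z) = (z + 4)(z + 2)z(z - 4) / [-96] = -(1/96)z^4 - (1/48)z^3 + (1/6)z^2 + (1/3)z
L_4(z) = (z + 4)(z + 2)z(z - 2) / [384] = (1/384)z^4 + (1/96)z^3 - (1/96)z^2 - (1/24)z
P(z) = (-772)·L_0 + (-74)·L_1 + 0·L_2 + (-22)·L_3 + (-380)·L_4
Only the constant term is needed; take it from each L_i and combine:
(-772)·(0) + (-74)·(0) + 0·(1) + (-22)·(0) + (-380)·(0) = 0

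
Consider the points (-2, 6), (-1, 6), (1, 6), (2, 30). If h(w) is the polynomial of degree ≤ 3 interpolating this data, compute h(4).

186

L_0(4) = (5)·(3)·(2)/[(-1)·(-3)·(-4)] = -5/2
L_1(4) = (6)·(3)·(2)/[(1)·(-2)·(-3)] = 6
L_2(4) = (6)·(5)·(2)/[(3)·(2)·(-1)] = -10
L_3(4) = (6)·(5)·(3)/[(4)·(3)·(1)] = 15/2
Sum: 6·(-5/2) + 6·(6) + 6·(-10) + 30·(15/2) = 186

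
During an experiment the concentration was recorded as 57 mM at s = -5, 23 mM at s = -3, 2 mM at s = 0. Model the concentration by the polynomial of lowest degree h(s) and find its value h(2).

8

Evaluate each Lagrange basis at s = 2:
L_0(2) = (5)·(2)/[(-2)·(-5)] = 1
L_1(2) = (7)·(2)/[(2)·(-3)] = -7/3
L_2(2) = (7)·(5)/[(5)·(3)] = 7/3
Sum: 57·(1) + 23·(-7/3) + 2·(7/3) = 8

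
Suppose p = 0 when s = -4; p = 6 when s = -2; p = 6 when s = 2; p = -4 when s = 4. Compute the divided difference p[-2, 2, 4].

p[-2,2] = (6 - 6) / (2 - (-2)) = 0
p[2,4] = (-4 - 6) / (4 - 2) = -5
p[-2,2,4] = (-5 - 0) / (4 - (-2)) = -5/6

-5/6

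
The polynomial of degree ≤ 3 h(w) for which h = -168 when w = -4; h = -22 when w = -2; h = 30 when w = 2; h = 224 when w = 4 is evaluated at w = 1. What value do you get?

2

Using Newton's divided-difference form:
h[-4,-2] = (-22 - (-168)) / (-2 - (-4)) = 73
h[-2,2] = (30 - (-22)) / (2 - (-2)) = 13
h[2,4] = (224 - 30) / (4 - 2) = 97
h[-4,-2,2] = (13 - 73) / (2 - (-4)) = -10
h[-2,2,4] = (97 - 13) / (4 - (-2)) = 14
h[-4,-2,2,4] = (14 - (-10)) / (4 - (-4)) = 3
h(1) = -168 + 73·(5) + (-10)·(5)·(3) + 3·(5)·(3)·(-1) = 2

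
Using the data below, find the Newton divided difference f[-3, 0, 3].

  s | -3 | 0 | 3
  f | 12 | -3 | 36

3

f[-3,0] = (-3 - 12) / (0 - (-3)) = -5
f[0,3] = (36 - (-3)) / (3 - 0) = 13
f[-3,0,3] = (13 - (-5)) / (3 - (-3)) = 3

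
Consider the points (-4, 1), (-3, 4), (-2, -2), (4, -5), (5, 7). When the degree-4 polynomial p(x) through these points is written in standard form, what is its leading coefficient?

-5/84

Build the Lagrange basis polynomials:
L_0(x) = (x + 3)(x + 2)(x - 4)(x - 5) / [144] = (1/144)x^4 - (1/36)x^3 - (19/144)x^2 + (23/72)x + 5/6
L_1(x) = (x + 4)(x + 2)(x - 4)(x - 5) / [-56] = -(1/56)x^4 + (3/56)x^3 + (13/28)x^2 - (6/7)x - 20/7
L_2(x) = (x + 4)(x + 3)(x - 4)(x - 5) / [84] = (1/84)x^4 - (1/42)x^3 - (31/84)x^2 + (8/21)x + 20/7
L_3(x) = (x + 4)(x + 3)(x + 2)(x - 5) / [-336] = -(1/336)x^4 - (1/84)x^3 + (19/336)x^2 + (53/168)x + 5/14
L_4(x) = (x + 4)(x + 3)(x + 2)(x - 4) / [504] = (1/504)x^4 + (5/504)x^3 - (5/252)x^2 - (10/63)x - 4/21
p(x) = 1·L_0 + 4·L_1 + (-2)·L_2 + (-5)·L_3 + 7·L_4
Only the coefficient of x^4 is needed; take it from each L_i and combine:
1·(1/144) + 4·(-1/56) + (-2)·(1/84) + (-5)·(-1/336) + 7·(1/504) = -5/84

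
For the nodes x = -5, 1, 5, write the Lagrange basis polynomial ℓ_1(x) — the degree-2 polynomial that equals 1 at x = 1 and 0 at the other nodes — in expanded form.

ℓ_1(x) = (x + 5)(x - 5) / [(6)·(-4)]
       = (x^2 - 25) / (-24)

ℓ_1(x) = -(1/24)x^2 + 25/24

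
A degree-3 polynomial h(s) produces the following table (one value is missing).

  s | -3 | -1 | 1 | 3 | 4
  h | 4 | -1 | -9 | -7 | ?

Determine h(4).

The 4 known values determine h uniquely (degree ≤ 3).
Evaluate each Lagrange basis at s = 4:
L_0(4) = (5)·(3)·(1)/[(-2)·(-4)·(-6)] = -5/16
L_1(4) = (7)·(3)·(1)/[(2)·(-2)·(-4)] = 21/16
L_2(4) = (7)·(5)·(1)/[(4)·(2)·(-2)] = -35/16
L_3(4) = (7)·(5)·(3)/[(6)·(4)·(2)] = 35/16
Sum: 4·(-5/16) + (-1)·(21/16) + (-9)·(-35/16) + (-7)·(35/16) = 29/16

29/16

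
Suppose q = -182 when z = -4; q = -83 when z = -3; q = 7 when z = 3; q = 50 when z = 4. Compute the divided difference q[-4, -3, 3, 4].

q[-4,-3] = (-83 - (-182)) / (-3 - (-4)) = 99
q[-3,3] = (7 - (-83)) / (3 - (-3)) = 15
q[3,4] = (50 - 7) / (4 - 3) = 43
q[-4,-3,3] = (15 - 99) / (3 - (-4)) = -12
q[-3,3,4] = (43 - 15) / (4 - (-3)) = 4
q[-4,-3,3,4] = (4 - (-12)) / (4 - (-4)) = 2

2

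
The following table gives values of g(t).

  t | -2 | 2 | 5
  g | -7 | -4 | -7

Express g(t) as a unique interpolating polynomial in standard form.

Newton's divided differences:
g[-2,2] = (-4 - (-7)) / (2 - (-2)) = 3/4
g[2,5] = (-7 - (-4)) / (5 - 2) = -1
g[-2,2,5] = (-1 - 3/4) / (5 - (-2)) = -1/4
g(t) = -7 + (3/4)·(t + 2) + (-1/4)·(t + 2)(t - 2)
Expanding: g(t) = -(1/4)t^2 + (3/4)t - 9/2

g(t) = -(1/4)t^2 + (3/4)t - 9/2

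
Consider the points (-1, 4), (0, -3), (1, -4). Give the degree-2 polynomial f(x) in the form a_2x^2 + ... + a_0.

f(x) = 3x^2 - 4x - 3

Build the Lagrange basis polynomials:
L_0(x) = x(x - 1) / [2] = (1/2)x^2 - (1/2)x
L_1(x) = (x + 1)(x - 1) / [-1] = -x^2 + 1
L_2(x) = (x + 1)x / [2] = (1/2)x^2 + (1/2)x
f(x) = 4·L_0 + (-3)·L_1 + (-4)·L_2
  4·L_0(x) = 2x^2 - 2x
  (-3)·L_1(x) = 3x^2 - 3
  (-4)·L_2(x) = -2x^2 - 2x
Adding term by term: 3x^2 - 4x - 3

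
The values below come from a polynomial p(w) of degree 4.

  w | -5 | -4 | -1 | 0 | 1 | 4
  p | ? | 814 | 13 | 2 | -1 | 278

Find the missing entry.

1817

The 5 known values determine p uniquely (degree ≤ 4).
Evaluate each Lagrange basis at w = -5:
L_0(-5) = (-4)·(-5)·(-6)·(-9)/[(-3)·(-4)·(-5)·(-8)] = 9/4
L_1(-5) = (-1)·(-5)·(-6)·(-9)/[(3)·(-1)·(-2)·(-5)] = -9
L_2(-5) = (-1)·(-4)·(-6)·(-9)/[(4)·(1)·(-1)·(-4)] = 27/2
L_3(-5) = (-1)·(-4)·(-5)·(-9)/[(5)·(2)·(1)·(-3)] = -6
L_4(-5) = (-1)·(-4)·(-5)·(-6)/[(8)·(5)·(4)·(3)] = 1/4
Sum: 814·(9/4) + 13·(-9) + 2·(27/2) + (-1)·(-6) + 278·(1/4) = 1817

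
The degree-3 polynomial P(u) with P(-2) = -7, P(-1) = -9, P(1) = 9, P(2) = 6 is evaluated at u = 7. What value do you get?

L_0(7) = (8)·(6)·(5)/[(-1)·(-3)·(-4)] = -20
L_1(7) = (9)·(6)·(5)/[(1)·(-2)·(-3)] = 45
L_2(7) = (9)·(8)·(5)/[(3)·(2)·(-1)] = -60
L_3(7) = (9)·(8)·(6)/[(4)·(3)·(1)] = 36
Sum: (-7)·(-20) + (-9)·(45) + 9·(-60) + 6·(36) = -589

-589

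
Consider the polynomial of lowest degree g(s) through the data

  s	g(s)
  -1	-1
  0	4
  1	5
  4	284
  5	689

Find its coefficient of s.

Build the Lagrange basis polynomials:
L_0(s) = s(s - 1)(s - 4)(s - 5) / [60] = (1/60)s^4 - (1/6)s^3 + (29/60)s^2 - (1/3)s
L_1(s) = (s + 1)(s - 1)(s - 4)(s - 5) / [-20] = -(1/20)s^4 + (9/20)s^3 - (19/20)s^2 - (9/20)s + 1
L_2(s) = (s + 1)s(s - 4)(s - 5) / [24] = (1/24)s^4 - (1/3)s^3 + (11/24)s^2 + (5/6)s
L_3(s) = (s + 1)s(s - 1)(s - 5) / [-60] = -(1/60)s^4 + (1/12)s^3 + (1/60)s^2 - (1/12)s
L_4(s) = (s + 1)s(s - 1)(s - 4) / [120] = (1/120)s^4 - (1/30)s^3 - (1/120)s^2 + (1/30)s
g(s) = (-1)·L_0 + 4·L_1 + 5·L_2 + 284·L_3 + 689·L_4
Only the coefficient of s is needed; take it from each L_i and combine:
(-1)·(-1/3) + 4·(-9/20) + 5·(5/6) + 284·(-1/12) + 689·(1/30) = 2

2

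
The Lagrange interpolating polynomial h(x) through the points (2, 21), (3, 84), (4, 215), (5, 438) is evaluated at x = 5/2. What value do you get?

91/2

L_0(5/2) = (-1/2)·(-3/2)·(-5/2)/[(-1)·(-2)·(-3)] = 5/16
L_1(5/2) = (1/2)·(-3/2)·(-5/2)/[(1)·(-1)·(-2)] = 15/16
L_2(5/2) = (1/2)·(-1/2)·(-5/2)/[(2)·(1)·(-1)] = -5/16
L_3(5/2) = (1/2)·(-1/2)·(-3/2)/[(3)·(2)·(1)] = 1/16
Sum: 21·(5/16) + 84·(15/16) + 215·(-5/16) + 438·(1/16) = 91/2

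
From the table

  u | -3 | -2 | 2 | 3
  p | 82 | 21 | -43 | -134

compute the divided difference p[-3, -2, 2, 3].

-4

p[-3,-2] = (21 - 82) / (-2 - (-3)) = -61
p[-2,2] = (-43 - 21) / (2 - (-2)) = -16
p[2,3] = (-134 - (-43)) / (3 - 2) = -91
p[-3,-2,2] = (-16 - (-61)) / (2 - (-3)) = 9
p[-2,2,3] = (-91 - (-16)) / (3 - (-2)) = -15
p[-3,-2,2,3] = (-15 - 9) / (3 - (-3)) = -4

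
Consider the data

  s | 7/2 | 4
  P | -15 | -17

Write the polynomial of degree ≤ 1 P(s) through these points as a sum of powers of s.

P(s) = -4s - 1

Build the Lagrange basis polynomials:
L_0(s) = (s - 4) / [-1/2] = -2s + 8
L_1(s) = (s - 7/2) / [1/2] = 2s - 7
P(s) = (-15)·L_0 + (-17)·L_1
  (-15)·L_0(s) = 30s - 120
  (-17)·L_1(s) = -34s + 119
Adding term by term: -4s - 1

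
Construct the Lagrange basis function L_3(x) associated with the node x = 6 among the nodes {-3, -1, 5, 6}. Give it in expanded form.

L_3(x) = (1/63)x^3 - (1/63)x^2 - (17/63)x - 5/21

L_3(x) = (x + 3)(x + 1)(x - 5) / [(9)·(7)·(1)]
       = (x^3 - x^2 - 17x - 15) / (63)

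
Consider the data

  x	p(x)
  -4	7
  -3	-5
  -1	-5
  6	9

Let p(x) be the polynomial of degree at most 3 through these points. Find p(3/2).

Using Newton's divided-difference form:
p[-4,-3] = (-5 - 7) / (-3 - (-4)) = -12
p[-3,-1] = (-5 - (-5)) / (-1 - (-3)) = 0
p[-1,6] = (9 - (-5)) / (6 - (-1)) = 2
p[-4,-3,-1] = (0 - (-12)) / (-1 - (-4)) = 4
p[-3,-1,6] = (2 - 0) / (6 - (-3)) = 2/9
p[-4,-3,-1,6] = (2/9 - 4) / (6 - (-4)) = -17/45
p(3/2) = 7 + (-12)·(11/2) + 4·(11/2)·(9/2) + (-17/45)·(11/2)·(9/2)·(5/2) = 133/8

133/8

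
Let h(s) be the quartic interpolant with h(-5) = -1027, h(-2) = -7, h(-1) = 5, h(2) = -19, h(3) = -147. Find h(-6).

-2235

Evaluate each Lagrange basis at s = -6:
L_0(-6) = (-4)·(-5)·(-8)·(-9)/[(-3)·(-4)·(-7)·(-8)] = 15/7
L_1(-6) = (-1)·(-5)·(-8)·(-9)/[(3)·(-1)·(-4)·(-5)] = -6
L_2(-6) = (-1)·(-4)·(-8)·(-9)/[(4)·(1)·(-3)·(-4)] = 6
L_3(-6) = (-1)·(-4)·(-5)·(-9)/[(7)·(4)·(3)·(-1)] = -15/7
L_4(-6) = (-1)·(-4)·(-5)·(-8)/[(8)·(5)·(4)·(1)] = 1
Sum: (-1027)·(15/7) + (-7)·(-6) + 5·(6) + (-19)·(-15/7) + (-147)·(1) = -2235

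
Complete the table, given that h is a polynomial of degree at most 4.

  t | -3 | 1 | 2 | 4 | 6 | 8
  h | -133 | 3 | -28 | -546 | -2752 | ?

The 5 known values determine h uniquely (degree ≤ 4).
L_0(8) = (7)·(6)·(4)·(2)/[(-4)·(-5)·(-7)·(-9)] = 4/15
L_1(8) = (11)·(6)·(4)·(2)/[(4)·(-1)·(-3)·(-5)] = -44/5
L_2(8) = (11)·(7)·(4)·(2)/[(5)·(1)·(-2)·(-4)] = 77/5
L_3(8) = (11)·(7)·(6)·(2)/[(7)·(3)·(2)·(-2)] = -11
L_4(8) = (11)·(7)·(6)·(4)/[(9)·(5)·(4)·(2)] = 77/15
Sum: (-133)·(4/15) + 3·(-44/5) + (-28)·(77/5) + (-546)·(-11) + (-2752)·(77/15) = -8614

-8614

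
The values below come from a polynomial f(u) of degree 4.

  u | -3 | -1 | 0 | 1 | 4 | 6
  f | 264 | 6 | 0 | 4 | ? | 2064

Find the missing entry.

376

The 5 known values determine f uniquely (degree ≤ 4).
Evaluate each Lagrange basis at u = 4:
L_0(4) = (5)·(4)·(3)·(-2)/[(-2)·(-3)·(-4)·(-9)] = -5/9
L_1(4) = (7)·(4)·(3)·(-2)/[(2)·(-1)·(-2)·(-7)] = 6
L_2(4) = (7)·(5)·(3)·(-2)/[(3)·(1)·(-1)·(-6)] = -35/3
L_3(4) = (7)·(5)·(4)·(-2)/[(4)·(2)·(1)·(-5)] = 7
L_4(4) = (7)·(5)·(4)·(3)/[(9)·(7)·(6)·(5)] = 2/9
Sum: 264·(-5/9) + 6·(6) + 0 + 4·(7) + 2064·(2/9) = 376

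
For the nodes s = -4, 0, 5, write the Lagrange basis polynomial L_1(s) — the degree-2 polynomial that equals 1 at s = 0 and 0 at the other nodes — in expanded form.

L_1(s) = (s + 4)(s - 5) / [(4)·(-5)]
       = (s^2 - s - 20) / (-20)

L_1(s) = -(1/20)s^2 + (1/20)s + 1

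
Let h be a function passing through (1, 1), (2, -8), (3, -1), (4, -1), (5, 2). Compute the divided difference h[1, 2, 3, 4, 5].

h[1,2] = (-8 - 1) / (2 - 1) = -9
h[2,3] = (-1 - (-8)) / (3 - 2) = 7
h[3,4] = (-1 - (-1)) / (4 - 3) = 0
h[4,5] = (2 - (-1)) / (5 - 4) = 3
h[1,2,3] = (7 - (-9)) / (3 - 1) = 8
h[2,3,4] = (0 - 7) / (4 - 2) = -7/2
h[3,4,5] = (3 - 0) / (5 - 3) = 3/2
h[1,2,3,4] = (-7/2 - 8) / (4 - 1) = -23/6
h[2,3,4,5] = (3/2 - (-7/2)) / (5 - 2) = 5/3
h[1,2,3,4,5] = (5/3 - (-23/6)) / (5 - 1) = 11/8

11/8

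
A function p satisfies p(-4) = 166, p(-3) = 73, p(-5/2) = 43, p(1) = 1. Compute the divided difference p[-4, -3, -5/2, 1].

p[-4,-3] = (73 - 166) / (-3 - (-4)) = -93
p[-3,-5/2] = (43 - 73) / (-5/2 - (-3)) = -60
p[-5/2,1] = (1 - 43) / (1 - (-5/2)) = -12
p[-4,-3,-5/2] = (-60 - (-93)) / (-5/2 - (-4)) = 22
p[-3,-5/2,1] = (-12 - (-60)) / (1 - (-3)) = 12
p[-4,-3,-5/2,1] = (12 - 22) / (1 - (-4)) = -2

-2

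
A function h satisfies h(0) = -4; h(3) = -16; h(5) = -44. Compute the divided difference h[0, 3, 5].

-2

h[0,3] = (-16 - (-4)) / (3 - 0) = -4
h[3,5] = (-44 - (-16)) / (5 - 3) = -14
h[0,3,5] = (-14 - (-4)) / (5 - 0) = -2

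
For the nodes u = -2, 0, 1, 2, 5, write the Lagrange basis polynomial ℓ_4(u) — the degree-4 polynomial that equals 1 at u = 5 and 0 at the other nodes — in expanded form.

ℓ_4(u) = (1/420)u^4 - (1/420)u^3 - (1/105)u^2 + (1/105)u

ℓ_4(u) = (u + 2)u(u - 1)(u - 2) / [(7)·(5)·(4)·(3)]
       = (u^4 - u^3 - 4u^2 + 4u) / (420)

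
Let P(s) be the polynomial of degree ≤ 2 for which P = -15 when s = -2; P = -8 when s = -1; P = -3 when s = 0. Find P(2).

1

Evaluate each Lagrange basis at s = 2:
L_0(2) = (3)·(2)/[(-1)·(-2)] = 3
L_1(2) = (4)·(2)/[(1)·(-1)] = -8
L_2(2) = (4)·(3)/[(2)·(1)] = 6
Sum: (-15)·(3) + (-8)·(-8) + (-3)·(6) = 1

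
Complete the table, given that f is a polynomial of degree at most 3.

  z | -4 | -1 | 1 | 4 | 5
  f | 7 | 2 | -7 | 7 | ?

131/5

The 4 known values determine f uniquely (degree ≤ 3).
Evaluate each Lagrange basis at z = 5:
L_0(5) = (6)·(4)·(1)/[(-3)·(-5)·(-8)] = -1/5
L_1(5) = (9)·(4)·(1)/[(3)·(-2)·(-5)] = 6/5
L_2(5) = (9)·(6)·(1)/[(5)·(2)·(-3)] = -9/5
L_3(5) = (9)·(6)·(4)/[(8)·(5)·(3)] = 9/5
Sum: 7·(-1/5) + 2·(6/5) + (-7)·(-9/5) + 7·(9/5) = 131/5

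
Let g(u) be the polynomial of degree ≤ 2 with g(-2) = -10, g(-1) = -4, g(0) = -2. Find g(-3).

Using Newton's divided-difference form:
g[-2,-1] = (-4 - (-10)) / (-1 - (-2)) = 6
g[-1,0] = (-2 - (-4)) / (0 - (-1)) = 2
g[-2,-1,0] = (2 - 6) / (0 - (-2)) = -2
g(-3) = -10 + 6·(-1) + (-2)·(-1)·(-2) = -20

-20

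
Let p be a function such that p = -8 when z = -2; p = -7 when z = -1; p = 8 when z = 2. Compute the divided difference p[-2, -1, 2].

p[-2,-1] = (-7 - (-8)) / (-1 - (-2)) = 1
p[-1,2] = (8 - (-7)) / (2 - (-1)) = 5
p[-2,-1,2] = (5 - 1) / (2 - (-2)) = 1

1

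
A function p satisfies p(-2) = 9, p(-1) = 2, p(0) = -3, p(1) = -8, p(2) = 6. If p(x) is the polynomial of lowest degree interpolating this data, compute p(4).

L_0(4) = (5)·(4)·(3)·(2)/[(-1)·(-2)·(-3)·(-4)] = 5
L_1(4) = (6)·(4)·(3)·(2)/[(1)·(-1)·(-2)·(-3)] = -24
L_2(4) = (6)·(5)·(3)·(2)/[(2)·(1)·(-1)·(-2)] = 45
L_3(4) = (6)·(5)·(4)·(2)/[(3)·(2)·(1)·(-1)] = -40
L_4(4) = (6)·(5)·(4)·(3)/[(4)·(3)·(2)·(1)] = 15
Sum: 9·(5) + 2·(-24) + (-3)·(45) + (-8)·(-40) + 6·(15) = 272

272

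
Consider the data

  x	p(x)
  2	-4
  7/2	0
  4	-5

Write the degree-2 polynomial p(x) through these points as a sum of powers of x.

L_0(x) = (x - 7/2)(x - 4) / [3] = (1/3)x^2 - (5/2)x + 14/3
L_1(x) = (x - 2)(x - 4) / [-3/4] = -(4/3)x^2 + 8x - 32/3
L_2(x) = (x - 2)(x - 7/2) / [1] = x^2 - (11/2)x + 7
p(x) = (-4)·L_0 + 0·L_1 + (-5)·L_2
  (-4)·L_0(x) = -(4/3)x^2 + 10x - 56/3
  0·L_1(x) = 0
  (-5)·L_2(x) = -5x^2 + (55/2)x - 35
Adding term by term: -(19/3)x^2 + (75/2)x - 161/3

p(x) = -(19/3)x^2 + (75/2)x - 161/3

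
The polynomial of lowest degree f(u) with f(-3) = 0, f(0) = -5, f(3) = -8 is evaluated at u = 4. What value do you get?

L_0(4) = (4)·(1)/[(-3)·(-6)] = 2/9
L_1(4) = (7)·(1)/[(3)·(-3)] = -7/9
L_2(4) = (7)·(4)/[(6)·(3)] = 14/9
Sum: 0 + (-5)·(-7/9) + (-8)·(14/9) = -77/9

-77/9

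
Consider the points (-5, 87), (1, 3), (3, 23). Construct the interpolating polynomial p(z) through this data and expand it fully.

p(z) = 3z^2 - 2z + 2

Newton's divided differences:
p[-5,1] = (3 - 87) / (1 - (-5)) = -14
p[1,3] = (23 - 3) / (3 - 1) = 10
p[-5,1,3] = (10 - (-14)) / (3 - (-5)) = 3
p(z) = 87 + (-14)·(z + 5) + 3·(z + 5)(z - 1)
Expanding: p(z) = 3z^2 - 2z + 2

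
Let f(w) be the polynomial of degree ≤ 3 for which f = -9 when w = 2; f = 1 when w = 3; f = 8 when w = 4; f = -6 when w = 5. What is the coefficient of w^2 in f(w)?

Build the Lagrange basis polynomials:
L_0(w) = (w - 3)(w - 4)(w - 5) / [-6] = -(1/6)w^3 + 2w^2 - (47/6)w + 10
L_1(w) = (w - 2)(w - 4)(w - 5) / [2] = (1/2)w^3 - (11/2)w^2 + 19w - 20
L_2(w) = (w - 2)(w - 3)(w - 5) / [-2] = -(1/2)w^3 + 5w^2 - (31/2)w + 15
L_3(w) = (w - 2)(w - 3)(w - 4) / [6] = (1/6)w^3 - (3/2)w^2 + (13/3)w - 4
f(w) = (-9)·L_0 + 1·L_1 + 8·L_2 + (-6)·L_3
Only the coefficient of w^2 is needed; take it from each L_i and combine:
(-9)·(2) + 1·(-11/2) + 8·(5) + (-6)·(-3/2) = 51/2

51/2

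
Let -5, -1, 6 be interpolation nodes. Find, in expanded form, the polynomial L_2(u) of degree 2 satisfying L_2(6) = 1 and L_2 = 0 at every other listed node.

L_2(u) = (u + 5)(u + 1) / [(11)·(7)]
       = (u^2 + 6u + 5) / (77)

L_2(u) = (1/77)u^2 + (6/77)u + 5/77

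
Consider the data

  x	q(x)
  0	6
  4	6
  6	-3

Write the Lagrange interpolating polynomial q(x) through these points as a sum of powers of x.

L_0(x) = (x - 4)(x - 6) / [24] = (1/24)x^2 - (5/12)x + 1
L_1(x) = x(x - 6) / [-8] = -(1/8)x^2 + (3/4)x
L_2(x) = x(x - 4) / [12] = (1/12)x^2 - (1/3)x
q(x) = 6·L_0 + 6·L_1 + (-3)·L_2
  6·L_0(x) = (1/4)x^2 - (5/2)x + 6
  6·L_1(x) = -(3/4)x^2 + (9/2)x
  (-3)·L_2(x) = -(1/4)x^2 + x
Adding term by term: -(3/4)x^2 + 3x + 6

q(x) = -(3/4)x^2 + 3x + 6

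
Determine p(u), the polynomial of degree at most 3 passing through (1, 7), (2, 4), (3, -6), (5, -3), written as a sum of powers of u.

Build the Lagrange basis polynomials:
L_0(u) = (u - 2)(u - 3)(u - 5) / [-8] = -(1/8)u^3 + (5/4)u^2 - (31/8)u + 15/4
L_1(u) = (u - 1)(u - 3)(u - 5) / [3] = (1/3)u^3 - 3u^2 + (23/3)u - 5
L_2(u) = (u - 1)(u - 2)(u - 5) / [-4] = -(1/4)u^3 + 2u^2 - (17/4)u + 5/2
L_3(u) = (u - 1)(u - 2)(u - 3) / [24] = (1/24)u^3 - (1/4)u^2 + (11/24)u - 1/4
p(u) = 7·L_0 + 4·L_1 + (-6)·L_2 + (-3)·L_3
  7·L_0(u) = -(7/8)u^3 + (35/4)u^2 - (217/8)u + 105/4
  4·L_1(u) = (4/3)u^3 - 12u^2 + (92/3)u - 20
  (-6)·L_2(u) = (3/2)u^3 - 12u^2 + (51/2)u - 15
  (-3)·L_3(u) = -(1/8)u^3 + (3/4)u^2 - (11/8)u + 3/4
Adding term by term: (11/6)u^3 - (29/2)u^2 + (83/3)u - 8

p(u) = (11/6)u^3 - (29/2)u^2 + (83/3)u - 8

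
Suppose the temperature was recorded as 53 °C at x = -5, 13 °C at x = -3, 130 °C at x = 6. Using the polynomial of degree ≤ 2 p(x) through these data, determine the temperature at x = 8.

Using Newton's divided-difference form:
p[-5,-3] = (13 - 53) / (-3 - (-5)) = -20
p[-3,6] = (130 - 13) / (6 - (-3)) = 13
p[-5,-3,6] = (13 - (-20)) / (6 - (-5)) = 3
p(8) = 53 + (-20)·(13) + 3·(13)·(11) = 222

222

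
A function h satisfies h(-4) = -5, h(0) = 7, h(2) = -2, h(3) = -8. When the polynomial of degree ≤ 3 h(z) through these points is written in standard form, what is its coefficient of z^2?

Build the Lagrange basis polynomials:
L_0(z) = z(z - 2)(z - 3) / [-168] = -(1/168)z^3 + (5/168)z^2 - (1/28)z
L_1(z) = (z + 4)(z - 2)(z - 3) / [24] = (1/24)z^3 - (1/24)z^2 - (7/12)z + 1
L_2(z) = (z + 4)z(z - 3) / [-12] = -(1/12)z^3 - (1/12)z^2 + z
L_3(z) = (z + 4)z(z - 2) / [21] = (1/21)z^3 + (2/21)z^2 - (8/21)z
h(z) = (-5)·L_0 + 7·L_1 + (-2)·L_2 + (-8)·L_3
Only the coefficient of z^2 is needed; take it from each L_i and combine:
(-5)·(5/168) + 7·(-1/24) + (-2)·(-1/12) + (-8)·(2/21) = -29/28

-29/28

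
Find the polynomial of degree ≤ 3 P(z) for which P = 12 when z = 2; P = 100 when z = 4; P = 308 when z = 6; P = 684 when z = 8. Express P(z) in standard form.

Newton's divided differences:
P[2,4] = (100 - 12) / (4 - 2) = 44
P[4,6] = (308 - 100) / (6 - 4) = 104
P[6,8] = (684 - 308) / (8 - 6) = 188
P[2,4,6] = (104 - 44) / (6 - 2) = 15
P[4,6,8] = (188 - 104) / (8 - 4) = 21
P[2,4,6,8] = (21 - 15) / (8 - 2) = 1
P(z) = 12 + 44·(z - 2) + 15·(z - 2)(z - 4) + 1·(z - 2)(z - 4)(z - 6)
Expanding: P(z) = z^3 + 3z^2 - 2z - 4

P(z) = z^3 + 3z^2 - 2z - 4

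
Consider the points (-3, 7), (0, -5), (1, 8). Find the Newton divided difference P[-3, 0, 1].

P[-3,0] = (-5 - 7) / (0 - (-3)) = -4
P[0,1] = (8 - (-5)) / (1 - 0) = 13
P[-3,0,1] = (13 - (-4)) / (1 - (-3)) = 17/4

17/4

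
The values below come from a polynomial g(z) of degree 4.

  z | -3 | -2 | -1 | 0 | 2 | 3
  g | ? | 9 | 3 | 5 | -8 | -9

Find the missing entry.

The 5 known values determine g uniquely (degree ≤ 4).
Evaluate each Lagrange basis at z = -3:
L_0(-3) = (-2)·(-3)·(-5)·(-6)/[(-1)·(-2)·(-4)·(-5)] = 9/2
L_1(-3) = (-1)·(-3)·(-5)·(-6)/[(1)·(-1)·(-3)·(-4)] = -15/2
L_2(-3) = (-1)·(-2)·(-5)·(-6)/[(2)·(1)·(-2)·(-3)] = 5
L_3(-3) = (-1)·(-2)·(-3)·(-6)/[(4)·(3)·(2)·(-1)] = -3/2
L_4(-3) = (-1)·(-2)·(-3)·(-5)/[(5)·(4)·(3)·(1)] = 1/2
Sum: 9·(9/2) + 3·(-15/2) + 5·(5) + (-8)·(-3/2) + (-9)·(1/2) = 101/2

101/2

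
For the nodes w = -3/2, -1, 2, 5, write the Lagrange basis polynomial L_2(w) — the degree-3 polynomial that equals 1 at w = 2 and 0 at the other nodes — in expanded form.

L_2(w) = (w + 3/2)(w + 1)(w - 5) / [(7/2)·(3)·(-3)]
       = (w^3 - (5/2)w^2 - 11w - 15/2) / (-63/2)

L_2(w) = -(2/63)w^3 + (5/63)w^2 + (22/63)w + 5/21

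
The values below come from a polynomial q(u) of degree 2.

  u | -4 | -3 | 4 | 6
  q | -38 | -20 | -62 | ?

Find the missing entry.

-128

The 3 known values determine q uniquely (degree ≤ 2).
L_0(6) = (9)·(2)/[(-1)·(-8)] = 9/4
L_1(6) = (10)·(2)/[(1)·(-7)] = -20/7
L_2(6) = (10)·(9)/[(8)·(7)] = 45/28
Sum: (-38)·(9/4) + (-20)·(-20/7) + (-62)·(45/28) = -128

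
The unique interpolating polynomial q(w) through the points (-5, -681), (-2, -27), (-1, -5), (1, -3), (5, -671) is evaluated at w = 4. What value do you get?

-285

Evaluate each Lagrange basis at w = 4:
L_0(4) = (6)·(5)·(3)·(-1)/[(-3)·(-4)·(-6)·(-10)] = -1/8
L_1(4) = (9)·(5)·(3)·(-1)/[(3)·(-1)·(-3)·(-7)] = 15/7
L_2(4) = (9)·(6)·(3)·(-1)/[(4)·(1)·(-2)·(-6)] = -27/8
L_3(4) = (9)·(6)·(5)·(-1)/[(6)·(3)·(2)·(-4)] = 15/8
L_4(4) = (9)·(6)·(5)·(3)/[(10)·(7)·(6)·(4)] = 27/56
Sum: (-681)·(-1/8) + (-27)·(15/7) + (-5)·(-27/8) + (-3)·(15/8) + (-671)·(27/56) = -285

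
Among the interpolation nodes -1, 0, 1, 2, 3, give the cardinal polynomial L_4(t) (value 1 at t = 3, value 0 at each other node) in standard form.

L_4(t) = (1/24)t^4 - (1/12)t^3 - (1/24)t^2 + (1/12)t

L_4(t) = (t + 1)t(t - 1)(t - 2) / [(4)·(3)·(2)·(1)]
       = (t^4 - 2t^3 - t^2 + 2t) / (24)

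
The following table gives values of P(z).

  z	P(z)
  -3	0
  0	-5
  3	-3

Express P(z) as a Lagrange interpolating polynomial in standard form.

Build the Lagrange basis polynomials:
L_0(z) = z(z - 3) / [18] = (1/18)z^2 - (1/6)z
L_1(z) = (z + 3)(z - 3) / [-9] = -(1/9)z^2 + 1
L_2(z) = (z + 3)z / [18] = (1/18)z^2 + (1/6)z
P(z) = 0·L_0 + (-5)·L_1 + (-3)·L_2
  0·L_0(z) = 0
  (-5)·L_1(z) = (5/9)z^2 - 5
  (-3)·L_2(z) = -(1/6)z^2 - (1/2)z
Adding term by term: (7/18)z^2 - (1/2)z - 5

P(z) = (7/18)z^2 - (1/2)z - 5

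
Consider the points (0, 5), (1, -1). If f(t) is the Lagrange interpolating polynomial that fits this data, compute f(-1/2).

8

Evaluate each Lagrange basis at t = -1/2:
L_0(-1/2) = (-3/2)/[(-1)] = 3/2
L_1(-1/2) = (-1/2)/[(1)] = -1/2
Sum: 5·(3/2) + (-1)·(-1/2) = 8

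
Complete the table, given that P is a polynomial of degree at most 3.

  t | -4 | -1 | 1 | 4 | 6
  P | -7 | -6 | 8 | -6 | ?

-283/4

The 4 known values determine P uniquely (degree ≤ 3).
L_0(6) = (7)·(5)·(2)/[(-3)·(-5)·(-8)] = -7/12
L_1(6) = (10)·(5)·(2)/[(3)·(-2)·(-5)] = 10/3
L_2(6) = (10)·(7)·(2)/[(5)·(2)·(-3)] = -14/3
L_3(6) = (10)·(7)·(5)/[(8)·(5)·(3)] = 35/12
Sum: (-7)·(-7/12) + (-6)·(10/3) + 8·(-14/3) + (-6)·(35/12) = -283/4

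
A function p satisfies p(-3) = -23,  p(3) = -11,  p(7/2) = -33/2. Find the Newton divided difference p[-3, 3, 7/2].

p[-3,3] = (-11 - (-23)) / (3 - (-3)) = 2
p[3,7/2] = (-33/2 - (-11)) / (7/2 - 3) = -11
p[-3,3,7/2] = (-11 - 2) / (7/2 - (-3)) = -2

-2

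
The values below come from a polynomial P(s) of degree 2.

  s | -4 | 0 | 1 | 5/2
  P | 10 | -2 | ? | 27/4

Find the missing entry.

The 3 known values determine P uniquely (degree ≤ 2).
L_0(1) = (1)·(-3/2)/[(-4)·(-13/2)] = -3/52
L_1(1) = (5)·(-3/2)/[(4)·(-5/2)] = 3/4
L_2(1) = (5)·(1)/[(13/2)·(5/2)] = 4/13
Sum: 10·(-3/52) + (-2)·(3/4) + 27/4·(4/13) = 0

0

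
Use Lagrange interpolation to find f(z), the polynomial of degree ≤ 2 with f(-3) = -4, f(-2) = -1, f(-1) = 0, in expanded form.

f(z) = -z^2 - 2z - 1

Build the Lagrange basis polynomials:
L_0(z) = (z + 2)(z + 1) / [2] = (1/2)z^2 + (3/2)z + 1
L_1(z) = (z + 3)(z + 1) / [-1] = -z^2 - 4z - 3
L_2(z) = (z + 3)(z + 2) / [2] = (1/2)z^2 + (5/2)z + 3
f(z) = (-4)·L_0 + (-1)·L_1 + 0·L_2
  (-4)·L_0(z) = -2z^2 - 6z - 4
  (-1)·L_1(z) = z^2 + 4z + 3
  0·L_2(z) = 0
Adding term by term: -z^2 - 2z - 1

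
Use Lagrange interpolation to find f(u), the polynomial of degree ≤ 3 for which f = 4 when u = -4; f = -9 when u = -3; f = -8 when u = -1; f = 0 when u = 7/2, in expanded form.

f(u) = -(1007/1755)u^3 - (317/3510)u^2 + (26669/3510)u - 518/585

Build the Lagrange basis polynomials:
L_0(u) = (u + 3)(u + 1)(u - 7/2) / [-45/2] = -(2/45)u^3 - (1/45)u^2 + (22/45)u + 7/15
L_1(u) = (u + 4)(u + 1)(u - 7/2) / [13] = (1/13)u^3 + (3/26)u^2 - (27/26)u - 14/13
L_2(u) = (u + 4)(u + 3)(u - 7/2) / [-27] = -(1/27)u^3 - (7/54)u^2 + (25/54)u + 14/9
L_3(u) = (u + 4)(u + 3)(u + 1) / [1755/8] = (8/1755)u^3 + (64/1755)u^2 + (152/1755)u + 32/585
f(u) = 4·L_0 + (-9)·L_1 + (-8)·L_2 + 0·L_3
  4·L_0(u) = -(8/45)u^3 - (4/45)u^2 + (88/45)u + 28/15
  (-9)·L_1(u) = -(9/13)u^3 - (27/26)u^2 + (243/26)u + 126/13
  (-8)·L_2(u) = (8/27)u^3 + (28/27)u^2 - (100/27)u - 112/9
  0·L_3(u) = 0
Adding term by term: -(1007/1755)u^3 - (317/3510)u^2 + (26669/3510)u - 518/585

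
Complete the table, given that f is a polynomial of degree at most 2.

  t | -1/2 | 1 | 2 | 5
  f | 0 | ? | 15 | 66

6

The 3 known values determine f uniquely (degree ≤ 2).
L_0(1) = (-1)·(-4)/[(-5/2)·(-11/2)] = 16/55
L_1(1) = (3/2)·(-4)/[(5/2)·(-3)] = 4/5
L_2(1) = (3/2)·(-1)/[(11/2)·(3)] = -1/11
Sum: 0 + 15·(4/5) + 66·(-1/11) = 6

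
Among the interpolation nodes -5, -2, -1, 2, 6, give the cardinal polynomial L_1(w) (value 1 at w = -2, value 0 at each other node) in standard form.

L_1(w) = (w + 5)(w + 1)(w - 2)(w - 6) / [(3)·(-1)·(-4)·(-8)]
       = (w^4 - 2w^3 - 31w^2 + 32w + 60) / (-96)

L_1(w) = -(1/96)w^4 + (1/48)w^3 + (31/96)w^2 - (1/3)w - 5/8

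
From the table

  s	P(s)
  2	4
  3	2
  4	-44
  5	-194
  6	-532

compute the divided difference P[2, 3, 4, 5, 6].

P[2,3] = (2 - 4) / (3 - 2) = -2
P[3,4] = (-44 - 2) / (4 - 3) = -46
P[4,5] = (-194 - (-44)) / (5 - 4) = -150
P[5,6] = (-532 - (-194)) / (6 - 5) = -338
P[2,3,4] = (-46 - (-2)) / (4 - 2) = -22
P[3,4,5] = (-150 - (-46)) / (5 - 3) = -52
P[4,5,6] = (-338 - (-150)) / (6 - 4) = -94
P[2,3,4,5] = (-52 - (-22)) / (5 - 2) = -10
P[3,4,5,6] = (-94 - (-52)) / (6 - 3) = -14
P[2,3,4,5,6] = (-14 - (-10)) / (6 - 2) = -1

-1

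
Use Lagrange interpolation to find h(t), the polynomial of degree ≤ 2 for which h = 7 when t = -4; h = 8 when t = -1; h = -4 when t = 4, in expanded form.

Build the Lagrange basis polynomials:
L_0(t) = (t + 1)(t - 4) / [24] = (1/24)t^2 - (1/8)t - 1/6
L_1(t) = (t + 4)(t - 4) / [-15] = -(1/15)t^2 + 16/15
L_2(t) = (t + 4)(t + 1) / [40] = (1/40)t^2 + (1/8)t + 1/10
h(t) = 7·L_0 + 8·L_1 + (-4)·L_2
  7·L_0(t) = (7/24)t^2 - (7/8)t - 7/6
  8·L_1(t) = -(8/15)t^2 + 128/15
  (-4)·L_2(t) = -(1/10)t^2 - (1/2)t - 2/5
Adding term by term: -(41/120)t^2 - (11/8)t + 209/30

h(t) = -(41/120)t^2 - (11/8)t + 209/30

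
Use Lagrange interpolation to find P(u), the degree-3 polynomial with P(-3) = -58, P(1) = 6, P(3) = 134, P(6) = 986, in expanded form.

P(u) = 4u^3 + 4u^2 - 4u + 2

L_0(u) = (u - 1)(u - 3)(u - 6) / [-216] = -(1/216)u^3 + (5/108)u^2 - (1/8)u + 1/12
L_1(u) = (u + 3)(u - 3)(u - 6) / [40] = (1/40)u^3 - (3/20)u^2 - (9/40)u + 27/20
L_2(u) = (u + 3)(u - 1)(u - 6) / [-36] = -(1/36)u^3 + (1/9)u^2 + (5/12)u - 1/2
L_3(u) = (u + 3)(u - 1)(u - 3) / [135] = (1/135)u^3 - (1/135)u^2 - (1/15)u + 1/15
P(u) = (-58)·L_0 + 6·L_1 + 134·L_2 + 986·L_3
  (-58)·L_0(u) = (29/108)u^3 - (145/54)u^2 + (29/4)u - 29/6
  6·L_1(u) = (3/20)u^3 - (9/10)u^2 - (27/20)u + 81/10
  134·L_2(u) = -(67/18)u^3 + (134/9)u^2 + (335/6)u - 67
  986·L_3(u) = (986/135)u^3 - (986/135)u^2 - (986/15)u + 986/15
Adding term by term: 4u^3 + 4u^2 - 4u + 2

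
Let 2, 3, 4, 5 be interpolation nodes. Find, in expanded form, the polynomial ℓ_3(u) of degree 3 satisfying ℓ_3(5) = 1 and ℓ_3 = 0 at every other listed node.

ℓ_3(u) = (1/6)u^3 - (3/2)u^2 + (13/3)u - 4

ℓ_3(u) = (u - 2)(u - 3)(u - 4) / [(3)·(2)·(1)]
       = (u^3 - 9u^2 + 26u - 24) / (6)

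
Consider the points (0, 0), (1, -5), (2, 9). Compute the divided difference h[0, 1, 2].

h[0,1] = (-5 - 0) / (1 - 0) = -5
h[1,2] = (9 - (-5)) / (2 - 1) = 14
h[0,1,2] = (14 - (-5)) / (2 - 0) = 19/2

19/2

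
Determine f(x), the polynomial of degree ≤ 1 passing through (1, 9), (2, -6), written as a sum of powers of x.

Build the Lagrange basis polynomials:
L_0(x) = (x - 2) / [-1] = -x + 2
L_1(x) = (x - 1) / [1] = x - 1
f(x) = 9·L_0 + (-6)·L_1
  9·L_0(x) = -9x + 18
  (-6)·L_1(x) = -6x + 6
Adding term by term: -15x + 24

f(x) = -15x + 24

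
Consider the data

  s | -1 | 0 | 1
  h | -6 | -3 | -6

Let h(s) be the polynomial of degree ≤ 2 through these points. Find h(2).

L_0(2) = (2)·(1)/[(-1)·(-2)] = 1
L_1(2) = (3)·(1)/[(1)·(-1)] = -3
L_2(2) = (3)·(2)/[(2)·(1)] = 3
Sum: (-6)·(1) + (-3)·(-3) + (-6)·(3) = -15

-15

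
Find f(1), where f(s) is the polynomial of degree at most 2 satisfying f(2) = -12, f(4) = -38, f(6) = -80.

-5

Using Newton's divided-difference form:
f[2,4] = (-38 - (-12)) / (4 - 2) = -13
f[4,6] = (-80 - (-38)) / (6 - 4) = -21
f[2,4,6] = (-21 - (-13)) / (6 - 2) = -2
f(1) = -12 + (-13)·(-1) + (-2)·(-1)·(-3) = -5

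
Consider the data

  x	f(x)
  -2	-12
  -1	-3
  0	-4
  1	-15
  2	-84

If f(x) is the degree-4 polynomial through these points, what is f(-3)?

L_0(-3) = (-2)·(-3)·(-4)·(-5)/[(-1)·(-2)·(-3)·(-4)] = 5
L_1(-3) = (-1)·(-3)·(-4)·(-5)/[(1)·(-1)·(-2)·(-3)] = -10
L_2(-3) = (-1)·(-2)·(-4)·(-5)/[(2)·(1)·(-1)·(-2)] = 10
L_3(-3) = (-1)·(-2)·(-3)·(-5)/[(3)·(2)·(1)·(-1)] = -5
L_4(-3) = (-1)·(-2)·(-3)·(-4)/[(4)·(3)·(2)·(1)] = 1
Sum: (-12)·(5) + (-3)·(-10) + (-4)·(10) + (-15)·(-5) + (-84)·(1) = -79

-79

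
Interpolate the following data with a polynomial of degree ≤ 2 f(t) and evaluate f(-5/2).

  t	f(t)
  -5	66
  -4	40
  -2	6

49/4

Evaluate each Lagrange basis at t = -5/2:
L_0(-5/2) = (3/2)·(-1/2)/[(-1)·(-3)] = -1/4
L_1(-5/2) = (5/2)·(-1/2)/[(1)·(-2)] = 5/8
L_2(-5/2) = (5/2)·(3/2)/[(3)·(2)] = 5/8
Sum: 66·(-1/4) + 40·(5/8) + 6·(5/8) = 49/4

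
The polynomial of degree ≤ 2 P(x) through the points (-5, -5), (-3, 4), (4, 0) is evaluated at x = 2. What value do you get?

Using Newton's divided-difference form:
P[-5,-3] = (4 - (-5)) / (-3 - (-5)) = 9/2
P[-3,4] = (0 - 4) / (4 - (-3)) = -4/7
P[-5,-3,4] = (-4/7 - 9/2) / (4 - (-5)) = -71/126
P(2) = -5 + (9/2)·(7) + (-71/126)·(7)·(5) = 61/9

61/9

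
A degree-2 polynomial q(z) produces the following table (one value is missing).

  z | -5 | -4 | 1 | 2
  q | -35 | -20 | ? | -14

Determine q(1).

The 3 known values determine q uniquely (degree ≤ 2).
Evaluate each Lagrange basis at z = 1:
L_0(1) = (5)·(-1)/[(-1)·(-7)] = -5/7
L_1(1) = (6)·(-1)/[(1)·(-6)] = 1
L_2(1) = (6)·(5)/[(7)·(6)] = 5/7
Sum: (-35)·(-5/7) + (-20)·(1) + (-14)·(5/7) = -5

-5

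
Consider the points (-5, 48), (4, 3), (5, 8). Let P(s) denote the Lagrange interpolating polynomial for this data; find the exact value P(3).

0

L_0(3) = (-1)·(-2)/[(-9)·(-10)] = 1/45
L_1(3) = (8)·(-2)/[(9)·(-1)] = 16/9
L_2(3) = (8)·(-1)/[(10)·(1)] = -4/5
Sum: 48·(1/45) + 3·(16/9) + 8·(-4/5) = 0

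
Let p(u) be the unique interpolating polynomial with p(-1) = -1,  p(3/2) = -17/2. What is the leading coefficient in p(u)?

Build the Lagrange basis polynomials:
L_0(u) = (u - 3/2) / [-5/2] = -(2/5)u + 3/5
L_1(u) = (u + 1) / [5/2] = (2/5)u + 2/5
p(u) = (-1)·L_0 + (-17/2)·L_1
Only the coefficient of u is needed; take it from each L_i and combine:
(-1)·(-2/5) + (-17/2)·(2/5) = -3

-3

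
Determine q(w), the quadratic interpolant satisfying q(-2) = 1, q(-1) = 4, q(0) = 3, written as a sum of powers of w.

q(w) = -2w^2 - 3w + 3

Build the Lagrange basis polynomials:
L_0(w) = (w + 1)w / [2] = (1/2)w^2 + (1/2)w
L_1(w) = (w + 2)w / [-1] = -w^2 - 2w
L_2(w) = (w + 2)(w + 1) / [2] = (1/2)w^2 + (3/2)w + 1
q(w) = 1·L_0 + 4·L_1 + 3·L_2
  1·L_0(w) = (1/2)w^2 + (1/2)w
  4·L_1(w) = -4w^2 - 8w
  3·L_2(w) = (3/2)w^2 + (9/2)w + 3
Adding term by term: -2w^2 - 3w + 3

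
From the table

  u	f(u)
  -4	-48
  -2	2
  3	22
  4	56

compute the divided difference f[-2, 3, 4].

f[-2,3] = (22 - 2) / (3 - (-2)) = 4
f[3,4] = (56 - 22) / (4 - 3) = 34
f[-2,3,4] = (34 - 4) / (4 - (-2)) = 5

5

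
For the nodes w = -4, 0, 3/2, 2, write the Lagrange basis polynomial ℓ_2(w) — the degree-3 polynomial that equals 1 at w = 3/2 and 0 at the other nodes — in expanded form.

ℓ_2(w) = (w + 4)w(w - 2) / [(11/2)·(3/2)·(-1/2)]
       = (w^3 + 2w^2 - 8w) / (-33/8)

ℓ_2(w) = -(8/33)w^3 - (16/33)w^2 + (64/33)w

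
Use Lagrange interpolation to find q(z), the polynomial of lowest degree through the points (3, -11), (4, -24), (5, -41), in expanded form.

q(z) = -2z^2 + z + 4

L_0(z) = (z - 4)(z - 5) / [2] = (1/2)z^2 - (9/2)z + 10
L_1(z) = (z - 3)(z - 5) / [-1] = -z^2 + 8z - 15
L_2(z) = (z - 3)(z - 4) / [2] = (1/2)z^2 - (7/2)z + 6
q(z) = (-11)·L_0 + (-24)·L_1 + (-41)·L_2
  (-11)·L_0(z) = -(11/2)z^2 + (99/2)z - 110
  (-24)·L_1(z) = 24z^2 - 192z + 360
  (-41)·L_2(z) = -(41/2)z^2 + (287/2)z - 246
Adding term by term: -2z^2 + z + 4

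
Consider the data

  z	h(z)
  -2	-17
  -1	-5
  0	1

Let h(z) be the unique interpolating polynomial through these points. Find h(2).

-5

Using Newton's divided-difference form:
h[-2,-1] = (-5 - (-17)) / (-1 - (-2)) = 12
h[-1,0] = (1 - (-5)) / (0 - (-1)) = 6
h[-2,-1,0] = (6 - 12) / (0 - (-2)) = -3
h(2) = -17 + 12·(4) + (-3)·(4)·(3) = -5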